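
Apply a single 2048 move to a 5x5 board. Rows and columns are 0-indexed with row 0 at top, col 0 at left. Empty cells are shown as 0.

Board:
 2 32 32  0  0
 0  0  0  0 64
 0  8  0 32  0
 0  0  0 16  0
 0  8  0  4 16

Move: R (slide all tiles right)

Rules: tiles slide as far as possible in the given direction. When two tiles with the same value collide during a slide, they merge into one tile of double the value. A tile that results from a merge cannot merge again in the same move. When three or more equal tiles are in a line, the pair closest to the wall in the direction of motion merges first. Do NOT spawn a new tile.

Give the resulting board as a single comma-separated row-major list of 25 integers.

Answer: 0, 0, 0, 2, 64, 0, 0, 0, 0, 64, 0, 0, 0, 8, 32, 0, 0, 0, 0, 16, 0, 0, 8, 4, 16

Derivation:
Slide right:
row 0: [2, 32, 32, 0, 0] -> [0, 0, 0, 2, 64]
row 1: [0, 0, 0, 0, 64] -> [0, 0, 0, 0, 64]
row 2: [0, 8, 0, 32, 0] -> [0, 0, 0, 8, 32]
row 3: [0, 0, 0, 16, 0] -> [0, 0, 0, 0, 16]
row 4: [0, 8, 0, 4, 16] -> [0, 0, 8, 4, 16]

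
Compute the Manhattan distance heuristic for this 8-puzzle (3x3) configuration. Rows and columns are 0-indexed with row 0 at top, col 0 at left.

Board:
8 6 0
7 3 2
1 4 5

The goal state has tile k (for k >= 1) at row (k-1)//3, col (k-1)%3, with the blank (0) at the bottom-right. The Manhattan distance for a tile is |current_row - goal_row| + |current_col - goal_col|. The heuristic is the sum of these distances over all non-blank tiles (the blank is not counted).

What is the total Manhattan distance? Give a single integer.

Answer: 16

Derivation:
Tile 8: at (0,0), goal (2,1), distance |0-2|+|0-1| = 3
Tile 6: at (0,1), goal (1,2), distance |0-1|+|1-2| = 2
Tile 7: at (1,0), goal (2,0), distance |1-2|+|0-0| = 1
Tile 3: at (1,1), goal (0,2), distance |1-0|+|1-2| = 2
Tile 2: at (1,2), goal (0,1), distance |1-0|+|2-1| = 2
Tile 1: at (2,0), goal (0,0), distance |2-0|+|0-0| = 2
Tile 4: at (2,1), goal (1,0), distance |2-1|+|1-0| = 2
Tile 5: at (2,2), goal (1,1), distance |2-1|+|2-1| = 2
Sum: 3 + 2 + 1 + 2 + 2 + 2 + 2 + 2 = 16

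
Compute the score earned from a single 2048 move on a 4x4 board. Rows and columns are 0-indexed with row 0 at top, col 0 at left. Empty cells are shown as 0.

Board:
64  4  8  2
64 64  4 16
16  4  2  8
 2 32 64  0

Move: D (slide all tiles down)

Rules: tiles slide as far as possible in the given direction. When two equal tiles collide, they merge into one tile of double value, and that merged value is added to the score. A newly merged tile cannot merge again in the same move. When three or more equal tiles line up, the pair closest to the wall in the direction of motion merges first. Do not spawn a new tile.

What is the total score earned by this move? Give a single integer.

Slide down:
col 0: [64, 64, 16, 2] -> [0, 128, 16, 2]  score +128 (running 128)
col 1: [4, 64, 4, 32] -> [4, 64, 4, 32]  score +0 (running 128)
col 2: [8, 4, 2, 64] -> [8, 4, 2, 64]  score +0 (running 128)
col 3: [2, 16, 8, 0] -> [0, 2, 16, 8]  score +0 (running 128)
Board after move:
  0   4   8   0
128  64   4   2
 16   4   2  16
  2  32  64   8

Answer: 128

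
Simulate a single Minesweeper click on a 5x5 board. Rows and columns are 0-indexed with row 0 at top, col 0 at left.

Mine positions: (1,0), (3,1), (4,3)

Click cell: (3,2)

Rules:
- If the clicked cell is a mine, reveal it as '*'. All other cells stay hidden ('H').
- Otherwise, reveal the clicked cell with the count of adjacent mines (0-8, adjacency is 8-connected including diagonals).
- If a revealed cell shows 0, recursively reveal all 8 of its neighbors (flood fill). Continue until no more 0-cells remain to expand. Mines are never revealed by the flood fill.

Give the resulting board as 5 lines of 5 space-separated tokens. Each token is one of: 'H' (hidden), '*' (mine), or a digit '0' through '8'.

H H H H H
H H H H H
H H H H H
H H 2 H H
H H H H H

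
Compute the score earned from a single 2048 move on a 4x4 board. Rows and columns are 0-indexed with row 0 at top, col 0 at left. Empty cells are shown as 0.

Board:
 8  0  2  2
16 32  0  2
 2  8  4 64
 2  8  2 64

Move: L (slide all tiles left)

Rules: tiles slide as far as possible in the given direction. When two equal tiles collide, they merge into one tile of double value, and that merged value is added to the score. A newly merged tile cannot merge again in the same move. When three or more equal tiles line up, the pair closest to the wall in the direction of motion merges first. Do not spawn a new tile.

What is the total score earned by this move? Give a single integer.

Answer: 4

Derivation:
Slide left:
row 0: [8, 0, 2, 2] -> [8, 4, 0, 0]  score +4 (running 4)
row 1: [16, 32, 0, 2] -> [16, 32, 2, 0]  score +0 (running 4)
row 2: [2, 8, 4, 64] -> [2, 8, 4, 64]  score +0 (running 4)
row 3: [2, 8, 2, 64] -> [2, 8, 2, 64]  score +0 (running 4)
Board after move:
 8  4  0  0
16 32  2  0
 2  8  4 64
 2  8  2 64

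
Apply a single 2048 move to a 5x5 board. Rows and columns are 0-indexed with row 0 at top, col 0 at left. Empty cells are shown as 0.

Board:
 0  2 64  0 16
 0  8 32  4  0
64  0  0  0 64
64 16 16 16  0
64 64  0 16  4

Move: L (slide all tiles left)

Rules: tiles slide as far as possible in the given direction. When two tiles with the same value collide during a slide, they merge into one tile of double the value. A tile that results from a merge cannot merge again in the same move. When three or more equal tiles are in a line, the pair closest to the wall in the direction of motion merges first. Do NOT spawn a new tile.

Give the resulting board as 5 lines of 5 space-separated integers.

Answer:   2  64  16   0   0
  8  32   4   0   0
128   0   0   0   0
 64  32  16   0   0
128  16   4   0   0

Derivation:
Slide left:
row 0: [0, 2, 64, 0, 16] -> [2, 64, 16, 0, 0]
row 1: [0, 8, 32, 4, 0] -> [8, 32, 4, 0, 0]
row 2: [64, 0, 0, 0, 64] -> [128, 0, 0, 0, 0]
row 3: [64, 16, 16, 16, 0] -> [64, 32, 16, 0, 0]
row 4: [64, 64, 0, 16, 4] -> [128, 16, 4, 0, 0]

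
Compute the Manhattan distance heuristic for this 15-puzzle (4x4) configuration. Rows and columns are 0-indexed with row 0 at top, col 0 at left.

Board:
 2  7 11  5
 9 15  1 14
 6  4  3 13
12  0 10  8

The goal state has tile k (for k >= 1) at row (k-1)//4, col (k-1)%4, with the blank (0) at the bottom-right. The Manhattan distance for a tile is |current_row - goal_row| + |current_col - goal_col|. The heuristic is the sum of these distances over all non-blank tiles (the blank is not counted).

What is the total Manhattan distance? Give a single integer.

Answer: 40

Derivation:
Tile 2: (0,0)->(0,1) = 1
Tile 7: (0,1)->(1,2) = 2
Tile 11: (0,2)->(2,2) = 2
Tile 5: (0,3)->(1,0) = 4
Tile 9: (1,0)->(2,0) = 1
Tile 15: (1,1)->(3,2) = 3
Tile 1: (1,2)->(0,0) = 3
Tile 14: (1,3)->(3,1) = 4
Tile 6: (2,0)->(1,1) = 2
Tile 4: (2,1)->(0,3) = 4
Tile 3: (2,2)->(0,2) = 2
Tile 13: (2,3)->(3,0) = 4
Tile 12: (3,0)->(2,3) = 4
Tile 10: (3,2)->(2,1) = 2
Tile 8: (3,3)->(1,3) = 2
Sum: 1 + 2 + 2 + 4 + 1 + 3 + 3 + 4 + 2 + 4 + 2 + 4 + 4 + 2 + 2 = 40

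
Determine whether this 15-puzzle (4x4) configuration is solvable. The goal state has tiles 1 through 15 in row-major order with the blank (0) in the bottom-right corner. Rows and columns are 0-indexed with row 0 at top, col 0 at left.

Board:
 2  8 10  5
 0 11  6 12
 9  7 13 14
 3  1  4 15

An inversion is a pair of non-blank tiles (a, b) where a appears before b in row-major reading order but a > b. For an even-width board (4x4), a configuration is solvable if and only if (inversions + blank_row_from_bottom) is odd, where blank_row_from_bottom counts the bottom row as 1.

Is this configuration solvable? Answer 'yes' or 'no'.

Inversions: 45
Blank is in row 1 (0-indexed from top), which is row 3 counting from the bottom (bottom = 1).
45 + 3 = 48, which is even, so the puzzle is not solvable.

Answer: no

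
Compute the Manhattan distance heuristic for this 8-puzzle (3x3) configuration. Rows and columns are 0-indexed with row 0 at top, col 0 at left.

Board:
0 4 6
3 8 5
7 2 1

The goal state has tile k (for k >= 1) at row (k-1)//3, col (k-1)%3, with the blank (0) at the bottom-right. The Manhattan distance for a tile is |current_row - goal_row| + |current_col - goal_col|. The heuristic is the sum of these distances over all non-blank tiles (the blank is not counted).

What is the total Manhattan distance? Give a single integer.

Tile 4: at (0,1), goal (1,0), distance |0-1|+|1-0| = 2
Tile 6: at (0,2), goal (1,2), distance |0-1|+|2-2| = 1
Tile 3: at (1,0), goal (0,2), distance |1-0|+|0-2| = 3
Tile 8: at (1,1), goal (2,1), distance |1-2|+|1-1| = 1
Tile 5: at (1,2), goal (1,1), distance |1-1|+|2-1| = 1
Tile 7: at (2,0), goal (2,0), distance |2-2|+|0-0| = 0
Tile 2: at (2,1), goal (0,1), distance |2-0|+|1-1| = 2
Tile 1: at (2,2), goal (0,0), distance |2-0|+|2-0| = 4
Sum: 2 + 1 + 3 + 1 + 1 + 0 + 2 + 4 = 14

Answer: 14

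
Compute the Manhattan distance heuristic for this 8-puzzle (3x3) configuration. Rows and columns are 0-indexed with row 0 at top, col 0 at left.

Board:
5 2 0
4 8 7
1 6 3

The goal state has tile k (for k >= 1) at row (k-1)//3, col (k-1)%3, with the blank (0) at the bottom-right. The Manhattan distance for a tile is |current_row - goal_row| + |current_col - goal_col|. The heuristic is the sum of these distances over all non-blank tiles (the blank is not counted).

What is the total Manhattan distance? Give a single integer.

Tile 5: (0,0)->(1,1) = 2
Tile 2: (0,1)->(0,1) = 0
Tile 4: (1,0)->(1,0) = 0
Tile 8: (1,1)->(2,1) = 1
Tile 7: (1,2)->(2,0) = 3
Tile 1: (2,0)->(0,0) = 2
Tile 6: (2,1)->(1,2) = 2
Tile 3: (2,2)->(0,2) = 2
Sum: 2 + 0 + 0 + 1 + 3 + 2 + 2 + 2 = 12

Answer: 12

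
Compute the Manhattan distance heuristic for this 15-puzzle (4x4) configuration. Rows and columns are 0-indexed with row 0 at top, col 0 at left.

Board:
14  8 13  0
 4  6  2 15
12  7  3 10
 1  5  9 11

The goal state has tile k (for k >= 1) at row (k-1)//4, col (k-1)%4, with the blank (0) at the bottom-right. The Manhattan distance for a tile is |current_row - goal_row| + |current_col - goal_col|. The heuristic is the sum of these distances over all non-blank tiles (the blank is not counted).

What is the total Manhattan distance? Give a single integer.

Answer: 41

Derivation:
Tile 14: at (0,0), goal (3,1), distance |0-3|+|0-1| = 4
Tile 8: at (0,1), goal (1,3), distance |0-1|+|1-3| = 3
Tile 13: at (0,2), goal (3,0), distance |0-3|+|2-0| = 5
Tile 4: at (1,0), goal (0,3), distance |1-0|+|0-3| = 4
Tile 6: at (1,1), goal (1,1), distance |1-1|+|1-1| = 0
Tile 2: at (1,2), goal (0,1), distance |1-0|+|2-1| = 2
Tile 15: at (1,3), goal (3,2), distance |1-3|+|3-2| = 3
Tile 12: at (2,0), goal (2,3), distance |2-2|+|0-3| = 3
Tile 7: at (2,1), goal (1,2), distance |2-1|+|1-2| = 2
Tile 3: at (2,2), goal (0,2), distance |2-0|+|2-2| = 2
Tile 10: at (2,3), goal (2,1), distance |2-2|+|3-1| = 2
Tile 1: at (3,0), goal (0,0), distance |3-0|+|0-0| = 3
Tile 5: at (3,1), goal (1,0), distance |3-1|+|1-0| = 3
Tile 9: at (3,2), goal (2,0), distance |3-2|+|2-0| = 3
Tile 11: at (3,3), goal (2,2), distance |3-2|+|3-2| = 2
Sum: 4 + 3 + 5 + 4 + 0 + 2 + 3 + 3 + 2 + 2 + 2 + 3 + 3 + 3 + 2 = 41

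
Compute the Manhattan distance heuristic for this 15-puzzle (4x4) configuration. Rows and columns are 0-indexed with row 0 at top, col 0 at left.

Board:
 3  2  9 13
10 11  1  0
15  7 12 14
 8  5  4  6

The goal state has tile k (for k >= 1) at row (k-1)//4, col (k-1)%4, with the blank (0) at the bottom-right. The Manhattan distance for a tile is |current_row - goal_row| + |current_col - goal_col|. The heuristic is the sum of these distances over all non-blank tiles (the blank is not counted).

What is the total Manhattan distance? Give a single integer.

Answer: 44

Derivation:
Tile 3: at (0,0), goal (0,2), distance |0-0|+|0-2| = 2
Tile 2: at (0,1), goal (0,1), distance |0-0|+|1-1| = 0
Tile 9: at (0,2), goal (2,0), distance |0-2|+|2-0| = 4
Tile 13: at (0,3), goal (3,0), distance |0-3|+|3-0| = 6
Tile 10: at (1,0), goal (2,1), distance |1-2|+|0-1| = 2
Tile 11: at (1,1), goal (2,2), distance |1-2|+|1-2| = 2
Tile 1: at (1,2), goal (0,0), distance |1-0|+|2-0| = 3
Tile 15: at (2,0), goal (3,2), distance |2-3|+|0-2| = 3
Tile 7: at (2,1), goal (1,2), distance |2-1|+|1-2| = 2
Tile 12: at (2,2), goal (2,3), distance |2-2|+|2-3| = 1
Tile 14: at (2,3), goal (3,1), distance |2-3|+|3-1| = 3
Tile 8: at (3,0), goal (1,3), distance |3-1|+|0-3| = 5
Tile 5: at (3,1), goal (1,0), distance |3-1|+|1-0| = 3
Tile 4: at (3,2), goal (0,3), distance |3-0|+|2-3| = 4
Tile 6: at (3,3), goal (1,1), distance |3-1|+|3-1| = 4
Sum: 2 + 0 + 4 + 6 + 2 + 2 + 3 + 3 + 2 + 1 + 3 + 5 + 3 + 4 + 4 = 44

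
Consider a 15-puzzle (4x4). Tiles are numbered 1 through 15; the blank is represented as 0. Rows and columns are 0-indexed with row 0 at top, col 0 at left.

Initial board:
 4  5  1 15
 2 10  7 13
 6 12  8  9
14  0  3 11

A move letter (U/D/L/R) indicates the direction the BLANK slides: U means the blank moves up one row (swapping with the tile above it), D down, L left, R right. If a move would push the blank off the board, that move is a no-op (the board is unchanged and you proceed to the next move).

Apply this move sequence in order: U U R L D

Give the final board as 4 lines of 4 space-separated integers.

Answer:  4  5  1 15
 2 10  7 13
 6  0  8  9
14 12  3 11

Derivation:
After move 1 (U):
 4  5  1 15
 2 10  7 13
 6  0  8  9
14 12  3 11

After move 2 (U):
 4  5  1 15
 2  0  7 13
 6 10  8  9
14 12  3 11

After move 3 (R):
 4  5  1 15
 2  7  0 13
 6 10  8  9
14 12  3 11

After move 4 (L):
 4  5  1 15
 2  0  7 13
 6 10  8  9
14 12  3 11

After move 5 (D):
 4  5  1 15
 2 10  7 13
 6  0  8  9
14 12  3 11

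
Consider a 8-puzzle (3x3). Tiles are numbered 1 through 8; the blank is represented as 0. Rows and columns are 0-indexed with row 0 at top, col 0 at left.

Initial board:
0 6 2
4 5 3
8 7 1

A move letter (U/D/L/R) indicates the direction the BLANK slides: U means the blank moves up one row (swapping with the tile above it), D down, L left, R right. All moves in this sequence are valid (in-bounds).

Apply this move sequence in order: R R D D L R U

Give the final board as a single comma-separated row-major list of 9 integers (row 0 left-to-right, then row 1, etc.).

After move 1 (R):
6 0 2
4 5 3
8 7 1

After move 2 (R):
6 2 0
4 5 3
8 7 1

After move 3 (D):
6 2 3
4 5 0
8 7 1

After move 4 (D):
6 2 3
4 5 1
8 7 0

After move 5 (L):
6 2 3
4 5 1
8 0 7

After move 6 (R):
6 2 3
4 5 1
8 7 0

After move 7 (U):
6 2 3
4 5 0
8 7 1

Answer: 6, 2, 3, 4, 5, 0, 8, 7, 1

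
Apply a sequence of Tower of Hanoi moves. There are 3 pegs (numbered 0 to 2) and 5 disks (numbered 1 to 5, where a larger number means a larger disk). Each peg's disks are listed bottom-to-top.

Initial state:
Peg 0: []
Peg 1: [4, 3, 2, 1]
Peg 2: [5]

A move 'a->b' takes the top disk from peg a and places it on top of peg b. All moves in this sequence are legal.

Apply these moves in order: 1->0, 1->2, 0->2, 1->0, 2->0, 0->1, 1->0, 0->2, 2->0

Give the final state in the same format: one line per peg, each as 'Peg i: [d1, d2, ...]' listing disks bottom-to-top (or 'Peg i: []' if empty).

After move 1 (1->0):
Peg 0: [1]
Peg 1: [4, 3, 2]
Peg 2: [5]

After move 2 (1->2):
Peg 0: [1]
Peg 1: [4, 3]
Peg 2: [5, 2]

After move 3 (0->2):
Peg 0: []
Peg 1: [4, 3]
Peg 2: [5, 2, 1]

After move 4 (1->0):
Peg 0: [3]
Peg 1: [4]
Peg 2: [5, 2, 1]

After move 5 (2->0):
Peg 0: [3, 1]
Peg 1: [4]
Peg 2: [5, 2]

After move 6 (0->1):
Peg 0: [3]
Peg 1: [4, 1]
Peg 2: [5, 2]

After move 7 (1->0):
Peg 0: [3, 1]
Peg 1: [4]
Peg 2: [5, 2]

After move 8 (0->2):
Peg 0: [3]
Peg 1: [4]
Peg 2: [5, 2, 1]

After move 9 (2->0):
Peg 0: [3, 1]
Peg 1: [4]
Peg 2: [5, 2]

Answer: Peg 0: [3, 1]
Peg 1: [4]
Peg 2: [5, 2]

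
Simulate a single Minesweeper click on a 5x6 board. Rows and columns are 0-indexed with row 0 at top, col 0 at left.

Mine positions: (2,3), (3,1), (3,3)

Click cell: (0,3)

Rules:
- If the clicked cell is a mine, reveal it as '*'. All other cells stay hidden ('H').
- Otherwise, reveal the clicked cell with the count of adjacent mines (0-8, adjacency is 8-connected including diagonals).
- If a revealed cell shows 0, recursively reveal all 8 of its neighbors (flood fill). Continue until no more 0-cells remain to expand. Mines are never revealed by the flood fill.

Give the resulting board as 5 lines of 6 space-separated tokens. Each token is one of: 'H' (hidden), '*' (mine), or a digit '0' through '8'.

0 0 0 0 0 0
0 0 1 1 1 0
1 1 3 H 2 0
H H H H 2 0
H H H H 1 0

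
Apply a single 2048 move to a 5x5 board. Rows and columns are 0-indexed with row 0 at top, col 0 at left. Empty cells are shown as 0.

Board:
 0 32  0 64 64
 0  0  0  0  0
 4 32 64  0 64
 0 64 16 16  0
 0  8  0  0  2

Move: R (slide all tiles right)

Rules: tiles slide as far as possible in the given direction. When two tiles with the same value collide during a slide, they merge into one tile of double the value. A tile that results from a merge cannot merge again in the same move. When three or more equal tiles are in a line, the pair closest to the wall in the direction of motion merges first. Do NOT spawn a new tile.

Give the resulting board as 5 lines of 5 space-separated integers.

Slide right:
row 0: [0, 32, 0, 64, 64] -> [0, 0, 0, 32, 128]
row 1: [0, 0, 0, 0, 0] -> [0, 0, 0, 0, 0]
row 2: [4, 32, 64, 0, 64] -> [0, 0, 4, 32, 128]
row 3: [0, 64, 16, 16, 0] -> [0, 0, 0, 64, 32]
row 4: [0, 8, 0, 0, 2] -> [0, 0, 0, 8, 2]

Answer:   0   0   0  32 128
  0   0   0   0   0
  0   0   4  32 128
  0   0   0  64  32
  0   0   0   8   2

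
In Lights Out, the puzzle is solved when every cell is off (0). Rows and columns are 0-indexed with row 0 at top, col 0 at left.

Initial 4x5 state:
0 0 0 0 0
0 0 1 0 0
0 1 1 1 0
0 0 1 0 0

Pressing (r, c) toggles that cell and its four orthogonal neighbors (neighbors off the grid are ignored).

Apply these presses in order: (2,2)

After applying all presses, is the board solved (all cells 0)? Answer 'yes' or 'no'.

After press 1 at (2,2):
0 0 0 0 0
0 0 0 0 0
0 0 0 0 0
0 0 0 0 0

Lights still on: 0

Answer: yes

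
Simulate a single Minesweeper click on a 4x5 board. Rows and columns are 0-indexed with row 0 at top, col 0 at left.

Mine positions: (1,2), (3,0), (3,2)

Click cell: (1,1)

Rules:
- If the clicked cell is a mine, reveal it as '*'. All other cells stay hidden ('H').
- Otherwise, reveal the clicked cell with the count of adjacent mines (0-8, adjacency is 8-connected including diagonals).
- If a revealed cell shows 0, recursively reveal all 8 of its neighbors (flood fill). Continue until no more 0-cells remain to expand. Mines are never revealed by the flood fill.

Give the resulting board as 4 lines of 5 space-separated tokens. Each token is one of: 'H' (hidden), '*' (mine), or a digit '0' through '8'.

H H H H H
H 1 H H H
H H H H H
H H H H H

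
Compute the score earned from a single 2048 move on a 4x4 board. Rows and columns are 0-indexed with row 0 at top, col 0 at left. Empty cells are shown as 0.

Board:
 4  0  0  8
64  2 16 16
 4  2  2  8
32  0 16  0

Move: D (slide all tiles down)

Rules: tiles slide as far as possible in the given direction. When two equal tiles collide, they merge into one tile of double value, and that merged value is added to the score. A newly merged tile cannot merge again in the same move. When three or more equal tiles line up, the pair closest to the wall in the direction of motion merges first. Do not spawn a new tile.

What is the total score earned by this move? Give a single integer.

Slide down:
col 0: [4, 64, 4, 32] -> [4, 64, 4, 32]  score +0 (running 0)
col 1: [0, 2, 2, 0] -> [0, 0, 0, 4]  score +4 (running 4)
col 2: [0, 16, 2, 16] -> [0, 16, 2, 16]  score +0 (running 4)
col 3: [8, 16, 8, 0] -> [0, 8, 16, 8]  score +0 (running 4)
Board after move:
 4  0  0  0
64  0 16  8
 4  0  2 16
32  4 16  8

Answer: 4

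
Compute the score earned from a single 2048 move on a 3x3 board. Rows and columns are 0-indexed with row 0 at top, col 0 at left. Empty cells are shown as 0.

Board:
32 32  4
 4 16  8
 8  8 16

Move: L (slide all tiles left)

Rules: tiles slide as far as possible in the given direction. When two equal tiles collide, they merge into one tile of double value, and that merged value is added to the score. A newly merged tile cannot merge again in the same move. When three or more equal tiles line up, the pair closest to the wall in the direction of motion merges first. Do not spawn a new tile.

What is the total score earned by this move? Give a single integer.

Answer: 80

Derivation:
Slide left:
row 0: [32, 32, 4] -> [64, 4, 0]  score +64 (running 64)
row 1: [4, 16, 8] -> [4, 16, 8]  score +0 (running 64)
row 2: [8, 8, 16] -> [16, 16, 0]  score +16 (running 80)
Board after move:
64  4  0
 4 16  8
16 16  0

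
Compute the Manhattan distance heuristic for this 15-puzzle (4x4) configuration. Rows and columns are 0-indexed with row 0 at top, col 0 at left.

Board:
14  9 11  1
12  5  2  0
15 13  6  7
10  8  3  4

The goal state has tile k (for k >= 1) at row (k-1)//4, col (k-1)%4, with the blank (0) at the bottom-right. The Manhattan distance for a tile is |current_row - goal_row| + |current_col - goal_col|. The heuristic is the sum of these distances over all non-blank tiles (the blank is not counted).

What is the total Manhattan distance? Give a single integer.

Answer: 40

Derivation:
Tile 14: at (0,0), goal (3,1), distance |0-3|+|0-1| = 4
Tile 9: at (0,1), goal (2,0), distance |0-2|+|1-0| = 3
Tile 11: at (0,2), goal (2,2), distance |0-2|+|2-2| = 2
Tile 1: at (0,3), goal (0,0), distance |0-0|+|3-0| = 3
Tile 12: at (1,0), goal (2,3), distance |1-2|+|0-3| = 4
Tile 5: at (1,1), goal (1,0), distance |1-1|+|1-0| = 1
Tile 2: at (1,2), goal (0,1), distance |1-0|+|2-1| = 2
Tile 15: at (2,0), goal (3,2), distance |2-3|+|0-2| = 3
Tile 13: at (2,1), goal (3,0), distance |2-3|+|1-0| = 2
Tile 6: at (2,2), goal (1,1), distance |2-1|+|2-1| = 2
Tile 7: at (2,3), goal (1,2), distance |2-1|+|3-2| = 2
Tile 10: at (3,0), goal (2,1), distance |3-2|+|0-1| = 2
Tile 8: at (3,1), goal (1,3), distance |3-1|+|1-3| = 4
Tile 3: at (3,2), goal (0,2), distance |3-0|+|2-2| = 3
Tile 4: at (3,3), goal (0,3), distance |3-0|+|3-3| = 3
Sum: 4 + 3 + 2 + 3 + 4 + 1 + 2 + 3 + 2 + 2 + 2 + 2 + 4 + 3 + 3 = 40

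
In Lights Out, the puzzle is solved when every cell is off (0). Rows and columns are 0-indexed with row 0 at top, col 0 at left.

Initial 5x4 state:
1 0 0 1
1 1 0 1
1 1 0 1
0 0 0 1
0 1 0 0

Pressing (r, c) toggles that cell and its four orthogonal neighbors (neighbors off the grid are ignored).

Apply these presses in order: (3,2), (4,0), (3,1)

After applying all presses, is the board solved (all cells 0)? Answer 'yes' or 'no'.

Answer: no

Derivation:
After press 1 at (3,2):
1 0 0 1
1 1 0 1
1 1 1 1
0 1 1 0
0 1 1 0

After press 2 at (4,0):
1 0 0 1
1 1 0 1
1 1 1 1
1 1 1 0
1 0 1 0

After press 3 at (3,1):
1 0 0 1
1 1 0 1
1 0 1 1
0 0 0 0
1 1 1 0

Lights still on: 11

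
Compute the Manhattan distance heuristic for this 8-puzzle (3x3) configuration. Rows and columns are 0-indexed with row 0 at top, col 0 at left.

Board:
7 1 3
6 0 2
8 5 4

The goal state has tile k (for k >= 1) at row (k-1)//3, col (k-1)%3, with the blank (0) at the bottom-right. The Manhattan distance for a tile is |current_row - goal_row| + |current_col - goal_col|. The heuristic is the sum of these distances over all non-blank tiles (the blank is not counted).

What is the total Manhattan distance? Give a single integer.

Tile 7: at (0,0), goal (2,0), distance |0-2|+|0-0| = 2
Tile 1: at (0,1), goal (0,0), distance |0-0|+|1-0| = 1
Tile 3: at (0,2), goal (0,2), distance |0-0|+|2-2| = 0
Tile 6: at (1,0), goal (1,2), distance |1-1|+|0-2| = 2
Tile 2: at (1,2), goal (0,1), distance |1-0|+|2-1| = 2
Tile 8: at (2,0), goal (2,1), distance |2-2|+|0-1| = 1
Tile 5: at (2,1), goal (1,1), distance |2-1|+|1-1| = 1
Tile 4: at (2,2), goal (1,0), distance |2-1|+|2-0| = 3
Sum: 2 + 1 + 0 + 2 + 2 + 1 + 1 + 3 = 12

Answer: 12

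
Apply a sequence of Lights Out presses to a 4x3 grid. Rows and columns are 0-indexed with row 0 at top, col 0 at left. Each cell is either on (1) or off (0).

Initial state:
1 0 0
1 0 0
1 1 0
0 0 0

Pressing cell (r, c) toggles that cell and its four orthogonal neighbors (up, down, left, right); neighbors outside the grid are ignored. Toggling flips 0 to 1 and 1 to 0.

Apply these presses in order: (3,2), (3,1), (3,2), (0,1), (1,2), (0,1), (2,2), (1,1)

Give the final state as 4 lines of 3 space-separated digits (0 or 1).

After press 1 at (3,2):
1 0 0
1 0 0
1 1 1
0 1 1

After press 2 at (3,1):
1 0 0
1 0 0
1 0 1
1 0 0

After press 3 at (3,2):
1 0 0
1 0 0
1 0 0
1 1 1

After press 4 at (0,1):
0 1 1
1 1 0
1 0 0
1 1 1

After press 5 at (1,2):
0 1 0
1 0 1
1 0 1
1 1 1

After press 6 at (0,1):
1 0 1
1 1 1
1 0 1
1 1 1

After press 7 at (2,2):
1 0 1
1 1 0
1 1 0
1 1 0

After press 8 at (1,1):
1 1 1
0 0 1
1 0 0
1 1 0

Answer: 1 1 1
0 0 1
1 0 0
1 1 0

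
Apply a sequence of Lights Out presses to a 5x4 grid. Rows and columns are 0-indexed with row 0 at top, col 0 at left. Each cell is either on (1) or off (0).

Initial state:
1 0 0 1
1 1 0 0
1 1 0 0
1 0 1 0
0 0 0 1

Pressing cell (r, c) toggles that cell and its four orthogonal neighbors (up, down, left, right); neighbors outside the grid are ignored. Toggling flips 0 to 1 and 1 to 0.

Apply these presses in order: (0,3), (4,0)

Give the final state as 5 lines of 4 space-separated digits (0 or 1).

After press 1 at (0,3):
1 0 1 0
1 1 0 1
1 1 0 0
1 0 1 0
0 0 0 1

After press 2 at (4,0):
1 0 1 0
1 1 0 1
1 1 0 0
0 0 1 0
1 1 0 1

Answer: 1 0 1 0
1 1 0 1
1 1 0 0
0 0 1 0
1 1 0 1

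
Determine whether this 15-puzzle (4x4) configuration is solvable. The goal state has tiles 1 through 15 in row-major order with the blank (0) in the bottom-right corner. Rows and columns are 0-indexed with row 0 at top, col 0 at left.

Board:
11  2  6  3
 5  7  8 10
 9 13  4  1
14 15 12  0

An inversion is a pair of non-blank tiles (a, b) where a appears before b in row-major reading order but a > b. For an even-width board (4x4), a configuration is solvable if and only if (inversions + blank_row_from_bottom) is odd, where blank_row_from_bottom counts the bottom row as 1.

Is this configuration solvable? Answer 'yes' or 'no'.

Answer: no

Derivation:
Inversions: 33
Blank is in row 3 (0-indexed from top), which is row 1 counting from the bottom (bottom = 1).
33 + 1 = 34, which is even, so the puzzle is not solvable.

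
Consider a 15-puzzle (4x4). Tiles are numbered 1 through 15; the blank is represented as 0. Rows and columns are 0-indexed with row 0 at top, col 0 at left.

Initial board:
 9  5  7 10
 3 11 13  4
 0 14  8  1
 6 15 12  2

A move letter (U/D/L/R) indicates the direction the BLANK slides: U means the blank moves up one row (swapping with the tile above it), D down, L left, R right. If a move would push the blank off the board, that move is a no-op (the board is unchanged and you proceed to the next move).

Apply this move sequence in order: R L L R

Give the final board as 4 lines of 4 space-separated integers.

After move 1 (R):
 9  5  7 10
 3 11 13  4
14  0  8  1
 6 15 12  2

After move 2 (L):
 9  5  7 10
 3 11 13  4
 0 14  8  1
 6 15 12  2

After move 3 (L):
 9  5  7 10
 3 11 13  4
 0 14  8  1
 6 15 12  2

After move 4 (R):
 9  5  7 10
 3 11 13  4
14  0  8  1
 6 15 12  2

Answer:  9  5  7 10
 3 11 13  4
14  0  8  1
 6 15 12  2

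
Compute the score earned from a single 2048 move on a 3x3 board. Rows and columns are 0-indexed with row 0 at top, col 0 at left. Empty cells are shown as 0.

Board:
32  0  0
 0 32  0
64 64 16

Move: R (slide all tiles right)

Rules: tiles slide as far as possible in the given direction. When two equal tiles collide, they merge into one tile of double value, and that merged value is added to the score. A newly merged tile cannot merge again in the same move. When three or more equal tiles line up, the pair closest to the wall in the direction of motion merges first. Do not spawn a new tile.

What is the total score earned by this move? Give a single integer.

Answer: 128

Derivation:
Slide right:
row 0: [32, 0, 0] -> [0, 0, 32]  score +0 (running 0)
row 1: [0, 32, 0] -> [0, 0, 32]  score +0 (running 0)
row 2: [64, 64, 16] -> [0, 128, 16]  score +128 (running 128)
Board after move:
  0   0  32
  0   0  32
  0 128  16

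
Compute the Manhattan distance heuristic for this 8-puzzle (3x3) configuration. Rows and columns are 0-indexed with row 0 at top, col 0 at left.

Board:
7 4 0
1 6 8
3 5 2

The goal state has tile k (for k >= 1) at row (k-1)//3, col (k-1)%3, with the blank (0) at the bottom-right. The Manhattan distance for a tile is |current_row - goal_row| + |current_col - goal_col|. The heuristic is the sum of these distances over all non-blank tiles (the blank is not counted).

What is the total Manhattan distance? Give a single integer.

Tile 7: at (0,0), goal (2,0), distance |0-2|+|0-0| = 2
Tile 4: at (0,1), goal (1,0), distance |0-1|+|1-0| = 2
Tile 1: at (1,0), goal (0,0), distance |1-0|+|0-0| = 1
Tile 6: at (1,1), goal (1,2), distance |1-1|+|1-2| = 1
Tile 8: at (1,2), goal (2,1), distance |1-2|+|2-1| = 2
Tile 3: at (2,0), goal (0,2), distance |2-0|+|0-2| = 4
Tile 5: at (2,1), goal (1,1), distance |2-1|+|1-1| = 1
Tile 2: at (2,2), goal (0,1), distance |2-0|+|2-1| = 3
Sum: 2 + 2 + 1 + 1 + 2 + 4 + 1 + 3 = 16

Answer: 16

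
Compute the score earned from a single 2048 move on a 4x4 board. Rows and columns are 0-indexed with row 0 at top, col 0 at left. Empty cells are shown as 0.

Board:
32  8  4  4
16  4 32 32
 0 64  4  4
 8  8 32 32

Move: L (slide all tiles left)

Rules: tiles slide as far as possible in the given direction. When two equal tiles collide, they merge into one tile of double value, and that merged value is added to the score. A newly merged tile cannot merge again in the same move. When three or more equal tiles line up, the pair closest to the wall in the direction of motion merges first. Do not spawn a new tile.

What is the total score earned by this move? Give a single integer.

Slide left:
row 0: [32, 8, 4, 4] -> [32, 8, 8, 0]  score +8 (running 8)
row 1: [16, 4, 32, 32] -> [16, 4, 64, 0]  score +64 (running 72)
row 2: [0, 64, 4, 4] -> [64, 8, 0, 0]  score +8 (running 80)
row 3: [8, 8, 32, 32] -> [16, 64, 0, 0]  score +80 (running 160)
Board after move:
32  8  8  0
16  4 64  0
64  8  0  0
16 64  0  0

Answer: 160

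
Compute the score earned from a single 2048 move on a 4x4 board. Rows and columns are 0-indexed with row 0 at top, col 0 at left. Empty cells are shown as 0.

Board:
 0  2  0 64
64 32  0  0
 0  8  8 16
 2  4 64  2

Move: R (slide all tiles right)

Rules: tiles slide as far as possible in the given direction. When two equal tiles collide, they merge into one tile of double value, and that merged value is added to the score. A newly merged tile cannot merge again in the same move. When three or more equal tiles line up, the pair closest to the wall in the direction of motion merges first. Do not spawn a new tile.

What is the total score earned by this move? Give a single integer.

Answer: 16

Derivation:
Slide right:
row 0: [0, 2, 0, 64] -> [0, 0, 2, 64]  score +0 (running 0)
row 1: [64, 32, 0, 0] -> [0, 0, 64, 32]  score +0 (running 0)
row 2: [0, 8, 8, 16] -> [0, 0, 16, 16]  score +16 (running 16)
row 3: [2, 4, 64, 2] -> [2, 4, 64, 2]  score +0 (running 16)
Board after move:
 0  0  2 64
 0  0 64 32
 0  0 16 16
 2  4 64  2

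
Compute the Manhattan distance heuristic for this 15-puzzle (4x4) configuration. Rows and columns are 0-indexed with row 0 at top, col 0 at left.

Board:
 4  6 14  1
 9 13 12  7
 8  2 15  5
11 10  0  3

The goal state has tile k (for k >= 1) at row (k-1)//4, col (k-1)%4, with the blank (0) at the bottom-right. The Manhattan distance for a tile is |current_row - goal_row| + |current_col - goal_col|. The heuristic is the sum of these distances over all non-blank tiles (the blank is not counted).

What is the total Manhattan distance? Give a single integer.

Answer: 37

Derivation:
Tile 4: at (0,0), goal (0,3), distance |0-0|+|0-3| = 3
Tile 6: at (0,1), goal (1,1), distance |0-1|+|1-1| = 1
Tile 14: at (0,2), goal (3,1), distance |0-3|+|2-1| = 4
Tile 1: at (0,3), goal (0,0), distance |0-0|+|3-0| = 3
Tile 9: at (1,0), goal (2,0), distance |1-2|+|0-0| = 1
Tile 13: at (1,1), goal (3,0), distance |1-3|+|1-0| = 3
Tile 12: at (1,2), goal (2,3), distance |1-2|+|2-3| = 2
Tile 7: at (1,3), goal (1,2), distance |1-1|+|3-2| = 1
Tile 8: at (2,0), goal (1,3), distance |2-1|+|0-3| = 4
Tile 2: at (2,1), goal (0,1), distance |2-0|+|1-1| = 2
Tile 15: at (2,2), goal (3,2), distance |2-3|+|2-2| = 1
Tile 5: at (2,3), goal (1,0), distance |2-1|+|3-0| = 4
Tile 11: at (3,0), goal (2,2), distance |3-2|+|0-2| = 3
Tile 10: at (3,1), goal (2,1), distance |3-2|+|1-1| = 1
Tile 3: at (3,3), goal (0,2), distance |3-0|+|3-2| = 4
Sum: 3 + 1 + 4 + 3 + 1 + 3 + 2 + 1 + 4 + 2 + 1 + 4 + 3 + 1 + 4 = 37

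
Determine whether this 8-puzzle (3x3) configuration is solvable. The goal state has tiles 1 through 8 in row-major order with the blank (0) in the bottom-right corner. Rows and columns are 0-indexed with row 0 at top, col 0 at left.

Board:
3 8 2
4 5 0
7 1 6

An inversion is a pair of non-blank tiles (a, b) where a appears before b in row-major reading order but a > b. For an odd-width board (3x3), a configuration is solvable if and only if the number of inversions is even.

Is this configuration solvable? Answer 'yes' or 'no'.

Answer: no

Derivation:
Inversions (pairs i<j in row-major order where tile[i] > tile[j] > 0): 13
13 is odd, so the puzzle is not solvable.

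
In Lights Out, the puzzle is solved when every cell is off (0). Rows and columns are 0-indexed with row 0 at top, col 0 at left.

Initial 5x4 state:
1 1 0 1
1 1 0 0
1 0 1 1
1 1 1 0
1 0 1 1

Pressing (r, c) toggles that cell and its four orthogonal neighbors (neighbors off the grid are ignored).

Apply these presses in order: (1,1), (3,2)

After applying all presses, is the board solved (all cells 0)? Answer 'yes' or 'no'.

After press 1 at (1,1):
1 0 0 1
0 0 1 0
1 1 1 1
1 1 1 0
1 0 1 1

After press 2 at (3,2):
1 0 0 1
0 0 1 0
1 1 0 1
1 0 0 1
1 0 0 1

Lights still on: 10

Answer: no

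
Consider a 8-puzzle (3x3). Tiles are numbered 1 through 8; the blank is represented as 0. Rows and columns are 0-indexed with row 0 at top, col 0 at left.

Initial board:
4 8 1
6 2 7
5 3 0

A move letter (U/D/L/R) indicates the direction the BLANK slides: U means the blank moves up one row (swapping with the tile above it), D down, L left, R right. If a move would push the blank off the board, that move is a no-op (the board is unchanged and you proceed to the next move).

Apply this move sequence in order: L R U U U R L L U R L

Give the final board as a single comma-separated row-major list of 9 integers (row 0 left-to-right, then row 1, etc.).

After move 1 (L):
4 8 1
6 2 7
5 0 3

After move 2 (R):
4 8 1
6 2 7
5 3 0

After move 3 (U):
4 8 1
6 2 0
5 3 7

After move 4 (U):
4 8 0
6 2 1
5 3 7

After move 5 (U):
4 8 0
6 2 1
5 3 7

After move 6 (R):
4 8 0
6 2 1
5 3 7

After move 7 (L):
4 0 8
6 2 1
5 3 7

After move 8 (L):
0 4 8
6 2 1
5 3 7

After move 9 (U):
0 4 8
6 2 1
5 3 7

After move 10 (R):
4 0 8
6 2 1
5 3 7

After move 11 (L):
0 4 8
6 2 1
5 3 7

Answer: 0, 4, 8, 6, 2, 1, 5, 3, 7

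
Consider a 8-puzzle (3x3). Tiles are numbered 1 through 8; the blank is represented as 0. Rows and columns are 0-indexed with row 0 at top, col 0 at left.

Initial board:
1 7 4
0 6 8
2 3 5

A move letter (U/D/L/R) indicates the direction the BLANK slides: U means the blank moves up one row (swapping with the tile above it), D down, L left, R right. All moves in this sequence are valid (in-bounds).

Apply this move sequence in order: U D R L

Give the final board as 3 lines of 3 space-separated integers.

Answer: 1 7 4
0 6 8
2 3 5

Derivation:
After move 1 (U):
0 7 4
1 6 8
2 3 5

After move 2 (D):
1 7 4
0 6 8
2 3 5

After move 3 (R):
1 7 4
6 0 8
2 3 5

After move 4 (L):
1 7 4
0 6 8
2 3 5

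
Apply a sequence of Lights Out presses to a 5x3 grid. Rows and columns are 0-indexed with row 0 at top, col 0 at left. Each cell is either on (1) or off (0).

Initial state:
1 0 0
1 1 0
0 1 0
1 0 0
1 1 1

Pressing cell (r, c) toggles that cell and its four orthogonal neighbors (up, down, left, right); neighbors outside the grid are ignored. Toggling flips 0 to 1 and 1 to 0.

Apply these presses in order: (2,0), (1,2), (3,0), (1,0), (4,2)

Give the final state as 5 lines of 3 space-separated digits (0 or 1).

After press 1 at (2,0):
1 0 0
0 1 0
1 0 0
0 0 0
1 1 1

After press 2 at (1,2):
1 0 1
0 0 1
1 0 1
0 0 0
1 1 1

After press 3 at (3,0):
1 0 1
0 0 1
0 0 1
1 1 0
0 1 1

After press 4 at (1,0):
0 0 1
1 1 1
1 0 1
1 1 0
0 1 1

After press 5 at (4,2):
0 0 1
1 1 1
1 0 1
1 1 1
0 0 0

Answer: 0 0 1
1 1 1
1 0 1
1 1 1
0 0 0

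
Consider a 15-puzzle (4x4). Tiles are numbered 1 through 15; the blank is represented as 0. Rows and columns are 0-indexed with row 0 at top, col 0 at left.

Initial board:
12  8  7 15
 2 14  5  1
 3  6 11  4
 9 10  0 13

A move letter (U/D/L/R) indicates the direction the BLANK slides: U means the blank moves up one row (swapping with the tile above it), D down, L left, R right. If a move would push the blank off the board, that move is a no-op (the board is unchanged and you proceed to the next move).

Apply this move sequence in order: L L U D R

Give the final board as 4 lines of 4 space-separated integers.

After move 1 (L):
12  8  7 15
 2 14  5  1
 3  6 11  4
 9  0 10 13

After move 2 (L):
12  8  7 15
 2 14  5  1
 3  6 11  4
 0  9 10 13

After move 3 (U):
12  8  7 15
 2 14  5  1
 0  6 11  4
 3  9 10 13

After move 4 (D):
12  8  7 15
 2 14  5  1
 3  6 11  4
 0  9 10 13

After move 5 (R):
12  8  7 15
 2 14  5  1
 3  6 11  4
 9  0 10 13

Answer: 12  8  7 15
 2 14  5  1
 3  6 11  4
 9  0 10 13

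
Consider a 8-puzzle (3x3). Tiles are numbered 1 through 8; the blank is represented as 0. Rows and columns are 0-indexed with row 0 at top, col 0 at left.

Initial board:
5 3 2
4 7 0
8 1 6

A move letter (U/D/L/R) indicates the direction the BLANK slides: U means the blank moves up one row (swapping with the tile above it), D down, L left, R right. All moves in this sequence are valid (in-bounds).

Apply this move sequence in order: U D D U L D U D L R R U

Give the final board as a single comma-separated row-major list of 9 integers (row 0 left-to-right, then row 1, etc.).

Answer: 5, 3, 2, 4, 1, 0, 8, 6, 7

Derivation:
After move 1 (U):
5 3 0
4 7 2
8 1 6

After move 2 (D):
5 3 2
4 7 0
8 1 6

After move 3 (D):
5 3 2
4 7 6
8 1 0

After move 4 (U):
5 3 2
4 7 0
8 1 6

After move 5 (L):
5 3 2
4 0 7
8 1 6

After move 6 (D):
5 3 2
4 1 7
8 0 6

After move 7 (U):
5 3 2
4 0 7
8 1 6

After move 8 (D):
5 3 2
4 1 7
8 0 6

After move 9 (L):
5 3 2
4 1 7
0 8 6

After move 10 (R):
5 3 2
4 1 7
8 0 6

After move 11 (R):
5 3 2
4 1 7
8 6 0

After move 12 (U):
5 3 2
4 1 0
8 6 7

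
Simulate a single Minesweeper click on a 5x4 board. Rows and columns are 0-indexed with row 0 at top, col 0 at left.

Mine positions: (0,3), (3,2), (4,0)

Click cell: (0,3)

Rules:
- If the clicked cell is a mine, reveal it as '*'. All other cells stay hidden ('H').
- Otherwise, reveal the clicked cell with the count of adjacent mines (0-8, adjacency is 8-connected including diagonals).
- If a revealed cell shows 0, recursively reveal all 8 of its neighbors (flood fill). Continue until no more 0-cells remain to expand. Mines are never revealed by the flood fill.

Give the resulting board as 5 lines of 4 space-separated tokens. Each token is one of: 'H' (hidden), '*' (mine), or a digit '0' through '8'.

H H H *
H H H H
H H H H
H H H H
H H H H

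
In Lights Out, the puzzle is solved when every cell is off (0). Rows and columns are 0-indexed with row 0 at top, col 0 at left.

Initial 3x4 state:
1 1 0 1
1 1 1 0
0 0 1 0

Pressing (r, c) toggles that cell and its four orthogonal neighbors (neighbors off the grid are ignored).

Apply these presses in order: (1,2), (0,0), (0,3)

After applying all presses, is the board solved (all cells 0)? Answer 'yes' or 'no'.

After press 1 at (1,2):
1 1 1 1
1 0 0 1
0 0 0 0

After press 2 at (0,0):
0 0 1 1
0 0 0 1
0 0 0 0

After press 3 at (0,3):
0 0 0 0
0 0 0 0
0 0 0 0

Lights still on: 0

Answer: yes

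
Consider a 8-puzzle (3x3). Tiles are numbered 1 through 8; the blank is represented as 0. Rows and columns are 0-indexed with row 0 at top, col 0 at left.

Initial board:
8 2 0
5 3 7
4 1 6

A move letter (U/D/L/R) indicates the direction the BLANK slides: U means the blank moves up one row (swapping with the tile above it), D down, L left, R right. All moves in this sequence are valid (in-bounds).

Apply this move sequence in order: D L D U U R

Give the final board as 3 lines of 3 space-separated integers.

After move 1 (D):
8 2 7
5 3 0
4 1 6

After move 2 (L):
8 2 7
5 0 3
4 1 6

After move 3 (D):
8 2 7
5 1 3
4 0 6

After move 4 (U):
8 2 7
5 0 3
4 1 6

After move 5 (U):
8 0 7
5 2 3
4 1 6

After move 6 (R):
8 7 0
5 2 3
4 1 6

Answer: 8 7 0
5 2 3
4 1 6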